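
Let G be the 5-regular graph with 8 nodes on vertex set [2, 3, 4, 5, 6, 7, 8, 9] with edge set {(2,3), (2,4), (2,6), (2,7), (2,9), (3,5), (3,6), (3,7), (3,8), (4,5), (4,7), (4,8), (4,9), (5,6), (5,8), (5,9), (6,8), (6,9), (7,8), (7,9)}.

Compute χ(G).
χ(G) = 4

Clique number ω(G) = 4 (lower bound: χ ≥ ω).
The clique on [3, 5, 6, 8] has size 4, forcing χ ≥ 4, and the coloring below uses 4 colors, so χ(G) = 4.
A valid 4-coloring: color 1: [2, 8]; color 2: [4, 6]; color 3: [5, 7]; color 4: [3, 9].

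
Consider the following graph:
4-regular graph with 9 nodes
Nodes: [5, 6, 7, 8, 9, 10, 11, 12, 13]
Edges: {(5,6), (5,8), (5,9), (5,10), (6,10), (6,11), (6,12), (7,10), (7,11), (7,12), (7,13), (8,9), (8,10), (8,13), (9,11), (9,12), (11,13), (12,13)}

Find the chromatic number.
χ(G) = 3

Clique number ω(G) = 3 (lower bound: χ ≥ ω).
The clique on [5, 8, 9] has size 3, forcing χ ≥ 3, and the coloring below uses 3 colors, so χ(G) = 3.
A valid 3-coloring: color 1: [5, 11, 12]; color 2: [9, 10, 13]; color 3: [6, 7, 8].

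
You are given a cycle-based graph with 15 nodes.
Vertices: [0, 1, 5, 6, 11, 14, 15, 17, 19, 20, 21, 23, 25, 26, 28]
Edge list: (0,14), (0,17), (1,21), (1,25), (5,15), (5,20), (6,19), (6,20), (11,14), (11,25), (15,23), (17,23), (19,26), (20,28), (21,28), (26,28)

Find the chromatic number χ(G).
Clique number ω(G) = 2 (lower bound: χ ≥ ω).
Odd cycle [19, 6, 20, 28, 26] needs 3 colors (χ ≥ 3).
The coloring below uses 3 colors, so χ(G) = 3.
A valid 3-coloring: color 1: [0, 1, 5, 6, 11, 23, 28]; color 2: [14, 15, 17, 19, 20, 21, 25]; color 3: [26].

χ(G) = 3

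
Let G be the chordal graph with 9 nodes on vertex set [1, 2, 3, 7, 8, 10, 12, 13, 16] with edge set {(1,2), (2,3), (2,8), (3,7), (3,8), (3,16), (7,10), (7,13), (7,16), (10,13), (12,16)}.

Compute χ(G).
Clique number ω(G) = 3 (lower bound: χ ≥ ω).
The clique on [3, 7, 16] has size 3, forcing χ ≥ 3, and the coloring below uses 3 colors, so χ(G) = 3.
A valid 3-coloring: color 1: [1, 3, 12, 13]; color 2: [2, 7]; color 3: [8, 10, 16].

χ(G) = 3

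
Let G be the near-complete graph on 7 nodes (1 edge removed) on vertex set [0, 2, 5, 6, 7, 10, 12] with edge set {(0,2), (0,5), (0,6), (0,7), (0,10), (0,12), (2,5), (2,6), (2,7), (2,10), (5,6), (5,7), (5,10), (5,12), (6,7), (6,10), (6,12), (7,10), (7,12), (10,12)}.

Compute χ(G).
Clique number ω(G) = 6 (lower bound: χ ≥ ω).
The clique on [0, 2, 5, 6, 7, 10] has size 6, forcing χ ≥ 6, and the coloring below uses 6 colors, so χ(G) = 6.
A valid 6-coloring: color 1: [7]; color 2: [6]; color 3: [10]; color 4: [0]; color 5: [5]; color 6: [2, 12].

χ(G) = 6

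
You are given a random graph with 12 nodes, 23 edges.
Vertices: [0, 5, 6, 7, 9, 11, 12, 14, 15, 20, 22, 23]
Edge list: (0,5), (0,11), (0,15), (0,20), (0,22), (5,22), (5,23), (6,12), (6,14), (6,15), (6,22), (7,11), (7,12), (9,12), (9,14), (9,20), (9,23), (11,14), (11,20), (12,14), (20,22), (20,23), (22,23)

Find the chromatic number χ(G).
Clique number ω(G) = 3 (lower bound: χ ≥ ω).
Suppose a proper 3-coloring c exists. The clique [0, 5, 22] takes 3 distinct colors; by symmetry let c(0) = 1, c(5) = 2, c(22) = 3.
- Vertex 20: neighbors [0, 22] already have colors [1, 3] ⇒ c(20) = 2.
- Vertex 11: neighbors [0, 20] already have colors [1, 2] ⇒ c(11) = 3.
- Vertex 23: neighbors [5, 22] already have colors [2, 3] ⇒ c(23) = 1.
- Vertex 9: neighbors [23, 20] already have colors [1, 2] ⇒ c(9) = 3.
- Vertex 6: neighbors [22] already have colors [3]; try each remaining color.
- Case c(6) = 1:
  - Vertex 12: neighbors [6, 9] already have colors [1, 3] ⇒ c(12) = 2.
  - Vertex 14: neighbors [6, 12, 9] already have colors [1, 2, 3] — all 3 colors blocked. Contradiction.
- Case c(6) = 2:
  - Vertex 12: neighbors [6, 9] already have colors [2, 3] ⇒ c(12) = 1.
  - Vertex 14: neighbors [12, 6, 9] already have colors [1, 2, 3] — all 3 colors blocked. Contradiction.
Every case ends in a contradiction, so G has no proper 3-coloring (χ ≥ 4).
The coloring below uses 4 colors, so χ(G) = 4.
A valid 4-coloring: color 1: [9, 11, 15, 22]; color 2: [0, 6, 7, 23]; color 3: [5, 12, 20]; color 4: [14].

χ(G) = 4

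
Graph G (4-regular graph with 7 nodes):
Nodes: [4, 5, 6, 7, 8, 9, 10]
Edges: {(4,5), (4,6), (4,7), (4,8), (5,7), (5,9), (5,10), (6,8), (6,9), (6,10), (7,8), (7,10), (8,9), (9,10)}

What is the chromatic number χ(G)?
χ(G) = 4

Clique number ω(G) = 3 (lower bound: χ ≥ ω).
Suppose a proper 3-coloring c exists. The clique [4, 5, 7] takes 3 distinct colors; by symmetry let c(4) = 1, c(5) = 2, c(7) = 3.
- Vertex 8: neighbors [4, 7] already have colors [1, 3] ⇒ c(8) = 2.
- Vertex 6: neighbors [4, 8] already have colors [1, 2] ⇒ c(6) = 3.
- Vertex 9: neighbors [5, 6] already have colors [2, 3] ⇒ c(9) = 1.
- Vertex 10: neighbors [9, 5, 6] already have colors [1, 2, 3] — all 3 colors blocked. Contradiction.
The forced assignments end in a contradiction, so G has no proper 3-coloring (χ ≥ 4).
The coloring below uses 4 colors, so χ(G) = 4.
A valid 4-coloring: color 1: [6, 7]; color 2: [4, 9]; color 3: [5, 8]; color 4: [10].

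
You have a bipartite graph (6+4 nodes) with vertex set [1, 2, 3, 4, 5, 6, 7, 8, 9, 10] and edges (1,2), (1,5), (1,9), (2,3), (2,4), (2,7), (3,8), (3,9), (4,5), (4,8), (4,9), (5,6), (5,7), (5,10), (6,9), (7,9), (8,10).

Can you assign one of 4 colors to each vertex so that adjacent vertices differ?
Yes, G is 4-colorable

A valid 4-coloring: color 1: [2, 5, 8, 9]; color 2: [1, 3, 4, 6, 7, 10].
(χ(G) = 2 ≤ 4.)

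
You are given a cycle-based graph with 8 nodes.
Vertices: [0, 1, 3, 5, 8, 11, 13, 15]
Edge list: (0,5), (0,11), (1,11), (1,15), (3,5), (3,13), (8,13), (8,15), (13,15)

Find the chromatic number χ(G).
Clique number ω(G) = 3 (lower bound: χ ≥ ω).
The clique on [8, 13, 15] has size 3, forcing χ ≥ 3, and the coloring below uses 3 colors, so χ(G) = 3.
A valid 3-coloring: color 1: [0, 1, 13]; color 2: [5, 11, 15]; color 3: [3, 8].

χ(G) = 3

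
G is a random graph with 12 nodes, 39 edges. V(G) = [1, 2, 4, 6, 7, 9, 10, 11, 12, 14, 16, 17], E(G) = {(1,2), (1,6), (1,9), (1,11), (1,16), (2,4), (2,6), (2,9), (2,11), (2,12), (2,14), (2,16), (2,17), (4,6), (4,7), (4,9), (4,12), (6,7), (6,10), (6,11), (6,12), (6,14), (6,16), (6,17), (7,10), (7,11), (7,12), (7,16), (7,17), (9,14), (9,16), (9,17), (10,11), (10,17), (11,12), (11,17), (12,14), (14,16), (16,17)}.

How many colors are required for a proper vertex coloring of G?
χ(G) = 5

Clique number ω(G) = 5 (lower bound: χ ≥ ω).
The clique on [6, 7, 10, 11, 17] has size 5, forcing χ ≥ 5, and the coloring below uses 5 colors, so χ(G) = 5.
A valid 5-coloring: color 1: [6, 9]; color 2: [2, 7]; color 3: [4, 11, 16]; color 4: [1, 12, 17]; color 5: [10, 14].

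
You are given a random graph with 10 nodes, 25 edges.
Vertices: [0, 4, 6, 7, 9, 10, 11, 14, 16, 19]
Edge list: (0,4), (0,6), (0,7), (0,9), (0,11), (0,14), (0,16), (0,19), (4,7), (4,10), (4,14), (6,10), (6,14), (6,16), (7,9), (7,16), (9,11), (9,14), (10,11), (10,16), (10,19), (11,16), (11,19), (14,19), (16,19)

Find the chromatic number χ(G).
χ(G) = 4

Clique number ω(G) = 4 (lower bound: χ ≥ ω).
The clique on [0, 11, 16, 19] has size 4, forcing χ ≥ 4, and the coloring below uses 4 colors, so χ(G) = 4.
A valid 4-coloring: color 1: [0, 10]; color 2: [14, 16]; color 3: [6, 7, 11]; color 4: [4, 9, 19].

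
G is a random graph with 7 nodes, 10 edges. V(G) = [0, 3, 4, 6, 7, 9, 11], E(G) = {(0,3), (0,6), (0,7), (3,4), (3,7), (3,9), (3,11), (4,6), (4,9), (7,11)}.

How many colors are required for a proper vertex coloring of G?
Clique number ω(G) = 3 (lower bound: χ ≥ ω).
The clique on [3, 4, 9] has size 3, forcing χ ≥ 3, and the coloring below uses 3 colors, so χ(G) = 3.
A valid 3-coloring: color 1: [3, 6]; color 2: [0, 4, 11]; color 3: [7, 9].

χ(G) = 3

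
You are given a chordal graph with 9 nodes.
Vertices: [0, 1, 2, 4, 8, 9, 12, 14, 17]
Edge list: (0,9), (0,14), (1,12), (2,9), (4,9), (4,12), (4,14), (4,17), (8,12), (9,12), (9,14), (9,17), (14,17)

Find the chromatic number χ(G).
Clique number ω(G) = 4 (lower bound: χ ≥ ω).
The clique on [4, 9, 14, 17] has size 4, forcing χ ≥ 4, and the coloring below uses 4 colors, so χ(G) = 4.
A valid 4-coloring: color 1: [1, 8, 9]; color 2: [2, 12, 14]; color 3: [0, 4]; color 4: [17].

χ(G) = 4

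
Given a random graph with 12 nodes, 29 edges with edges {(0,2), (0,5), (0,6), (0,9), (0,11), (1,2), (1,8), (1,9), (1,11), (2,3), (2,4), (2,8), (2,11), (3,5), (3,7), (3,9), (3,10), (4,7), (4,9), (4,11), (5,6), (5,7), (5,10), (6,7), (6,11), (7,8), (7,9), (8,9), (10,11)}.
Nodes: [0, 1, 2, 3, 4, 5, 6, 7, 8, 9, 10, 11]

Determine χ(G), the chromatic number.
Clique number ω(G) = 3 (lower bound: χ ≥ ω).
Suppose a proper 3-coloring c exists. The clique [0, 2, 11] takes 3 distinct colors; by symmetry let c(0) = 1, c(2) = 2, c(11) = 3.
- Vertex 1: neighbors [2, 11] already have colors [2, 3] ⇒ c(1) = 1.
- Vertex 4: neighbors [2, 11] already have colors [2, 3] ⇒ c(4) = 1.
- Vertex 6: neighbors [0, 11] already have colors [1, 3] ⇒ c(6) = 2.
- Vertex 7: neighbors [4, 6] already have colors [1, 2] ⇒ c(7) = 3.
- Vertex 5: neighbors [0, 6, 7] already have colors [1, 2, 3] — all 3 colors blocked. Contradiction.
The forced assignments end in a contradiction, so G has no proper 3-coloring (χ ≥ 4).
The coloring below uses 4 colors, so χ(G) = 4.
A valid 4-coloring: color 1: [0, 1, 7, 10]; color 2: [5, 9, 11]; color 3: [3, 4, 6, 8]; color 4: [2].

χ(G) = 4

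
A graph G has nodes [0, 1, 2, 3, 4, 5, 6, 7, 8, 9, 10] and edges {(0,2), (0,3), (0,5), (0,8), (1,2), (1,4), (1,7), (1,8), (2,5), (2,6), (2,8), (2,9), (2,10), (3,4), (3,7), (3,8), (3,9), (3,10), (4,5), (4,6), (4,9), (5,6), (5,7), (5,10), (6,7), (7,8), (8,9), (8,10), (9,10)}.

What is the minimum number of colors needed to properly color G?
χ(G) = 4

Clique number ω(G) = 4 (lower bound: χ ≥ ω).
The clique on [2, 8, 9, 10] has size 4, forcing χ ≥ 4, and the coloring below uses 4 colors, so χ(G) = 4.
A valid 4-coloring: color 1: [5, 8]; color 2: [2, 3]; color 3: [0, 4, 7, 10]; color 4: [1, 6, 9].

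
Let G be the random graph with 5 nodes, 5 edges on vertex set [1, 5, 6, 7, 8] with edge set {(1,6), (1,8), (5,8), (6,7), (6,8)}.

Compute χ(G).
Clique number ω(G) = 3 (lower bound: χ ≥ ω).
The clique on [1, 6, 8] has size 3, forcing χ ≥ 3, and the coloring below uses 3 colors, so χ(G) = 3.
A valid 3-coloring: color 1: [5, 6]; color 2: [7, 8]; color 3: [1].

χ(G) = 3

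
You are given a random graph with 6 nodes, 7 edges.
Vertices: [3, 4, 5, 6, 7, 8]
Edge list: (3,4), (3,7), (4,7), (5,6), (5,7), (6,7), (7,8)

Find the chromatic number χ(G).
Clique number ω(G) = 3 (lower bound: χ ≥ ω).
The clique on [3, 4, 7] has size 3, forcing χ ≥ 3, and the coloring below uses 3 colors, so χ(G) = 3.
A valid 3-coloring: color 1: [7]; color 2: [4, 6, 8]; color 3: [3, 5].

χ(G) = 3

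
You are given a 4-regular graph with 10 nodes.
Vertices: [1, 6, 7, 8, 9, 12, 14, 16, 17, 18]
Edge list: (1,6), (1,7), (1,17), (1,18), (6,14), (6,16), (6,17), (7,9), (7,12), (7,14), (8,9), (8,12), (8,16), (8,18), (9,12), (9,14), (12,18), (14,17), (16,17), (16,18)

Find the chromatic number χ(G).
Clique number ω(G) = 3 (lower bound: χ ≥ ω).
The clique on [1, 6, 17] has size 3, forcing χ ≥ 3, and the coloring below uses 3 colors, so χ(G) = 3.
A valid 3-coloring: color 1: [9, 17, 18]; color 2: [1, 12, 14, 16]; color 3: [6, 7, 8].

χ(G) = 3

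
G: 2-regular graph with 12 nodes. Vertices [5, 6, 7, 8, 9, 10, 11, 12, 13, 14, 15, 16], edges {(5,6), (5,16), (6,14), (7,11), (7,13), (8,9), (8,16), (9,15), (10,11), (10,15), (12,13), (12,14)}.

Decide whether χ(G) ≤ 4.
Yes, G is 4-colorable

A valid 4-coloring: color 1: [6, 7, 9, 10, 12, 16]; color 2: [5, 8, 11, 13, 14, 15].
(χ(G) = 2 ≤ 4.)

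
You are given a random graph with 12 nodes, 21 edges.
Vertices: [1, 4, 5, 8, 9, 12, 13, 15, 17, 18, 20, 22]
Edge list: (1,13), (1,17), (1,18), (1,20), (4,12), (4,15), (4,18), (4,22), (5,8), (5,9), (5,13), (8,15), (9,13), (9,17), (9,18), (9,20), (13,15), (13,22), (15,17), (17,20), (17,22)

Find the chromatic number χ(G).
Clique number ω(G) = 3 (lower bound: χ ≥ ω).
The clique on [1, 17, 20] has size 3, forcing χ ≥ 3, and the coloring below uses 3 colors, so χ(G) = 3.
A valid 3-coloring: color 1: [4, 8, 13, 17]; color 2: [1, 9, 12, 15, 22]; color 3: [5, 18, 20].

χ(G) = 3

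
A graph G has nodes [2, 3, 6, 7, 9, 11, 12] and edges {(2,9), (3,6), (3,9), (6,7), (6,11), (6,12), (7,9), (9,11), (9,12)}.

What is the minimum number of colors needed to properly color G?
Clique number ω(G) = 2 (lower bound: χ ≥ ω).
The graph is bipartite (no odd cycle), so 2 colors suffice: χ(G) = 2.
A valid 2-coloring: color 1: [6, 9]; color 2: [2, 3, 7, 11, 12].

χ(G) = 2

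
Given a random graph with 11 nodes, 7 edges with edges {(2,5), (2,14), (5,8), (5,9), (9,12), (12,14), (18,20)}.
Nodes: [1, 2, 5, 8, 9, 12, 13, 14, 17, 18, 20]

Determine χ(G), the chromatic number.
Clique number ω(G) = 2 (lower bound: χ ≥ ω).
Odd cycle [2, 14, 12, 9, 5] needs 3 colors (χ ≥ 3).
The coloring below uses 3 colors, so χ(G) = 3.
A valid 3-coloring: color 1: [1, 5, 13, 14, 17, 20]; color 2: [2, 8, 9, 18]; color 3: [12].

χ(G) = 3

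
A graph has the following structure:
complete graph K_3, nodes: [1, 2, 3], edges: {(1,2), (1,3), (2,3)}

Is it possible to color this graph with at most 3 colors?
A valid 3-coloring: color 1: [1]; color 2: [2]; color 3: [3].
(χ(G) = 3 ≤ 3.)

Yes, G is 3-colorable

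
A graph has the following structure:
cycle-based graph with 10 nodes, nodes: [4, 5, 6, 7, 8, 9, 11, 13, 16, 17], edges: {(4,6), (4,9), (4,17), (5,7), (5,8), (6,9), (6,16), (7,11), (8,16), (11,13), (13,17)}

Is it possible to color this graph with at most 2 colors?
The clique on vertices [4, 6, 9] has size 3 > 2, so it alone needs 3 colors.

No, G is not 2-colorable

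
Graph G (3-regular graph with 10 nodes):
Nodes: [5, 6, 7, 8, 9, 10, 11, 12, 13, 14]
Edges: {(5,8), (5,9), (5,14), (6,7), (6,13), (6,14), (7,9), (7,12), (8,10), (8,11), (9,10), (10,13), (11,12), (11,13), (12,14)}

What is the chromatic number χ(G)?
Clique number ω(G) = 2 (lower bound: χ ≥ ω).
Odd cycle [7, 6, 14, 5, 9] needs 3 colors (χ ≥ 3).
The coloring below uses 3 colors, so χ(G) = 3.
A valid 3-coloring: color 1: [5, 7, 10, 11]; color 2: [6, 8, 9, 12]; color 3: [13, 14].

χ(G) = 3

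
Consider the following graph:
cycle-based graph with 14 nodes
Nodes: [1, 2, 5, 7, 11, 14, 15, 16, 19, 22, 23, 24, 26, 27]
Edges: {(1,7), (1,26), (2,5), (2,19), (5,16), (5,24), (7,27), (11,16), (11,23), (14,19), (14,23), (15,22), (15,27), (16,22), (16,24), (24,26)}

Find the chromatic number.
χ(G) = 3

Clique number ω(G) = 3 (lower bound: χ ≥ ω).
The clique on [5, 16, 24] has size 3, forcing χ ≥ 3, and the coloring below uses 3 colors, so χ(G) = 3.
A valid 3-coloring: color 1: [7, 15, 16, 19, 23, 26]; color 2: [1, 5, 11, 14, 22, 27]; color 3: [2, 24].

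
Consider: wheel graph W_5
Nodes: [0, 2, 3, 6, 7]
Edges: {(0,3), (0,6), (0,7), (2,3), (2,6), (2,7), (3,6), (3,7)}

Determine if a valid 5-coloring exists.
A valid 5-coloring: color 1: [3]; color 2: [0, 2]; color 3: [6, 7].
(χ(G) = 3 ≤ 5.)

Yes, G is 5-colorable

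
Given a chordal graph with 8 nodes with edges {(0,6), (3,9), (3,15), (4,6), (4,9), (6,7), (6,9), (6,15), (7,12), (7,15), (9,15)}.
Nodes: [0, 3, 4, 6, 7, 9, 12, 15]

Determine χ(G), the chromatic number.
Clique number ω(G) = 3 (lower bound: χ ≥ ω).
The clique on [3, 9, 15] has size 3, forcing χ ≥ 3, and the coloring below uses 3 colors, so χ(G) = 3.
A valid 3-coloring: color 1: [3, 6, 12]; color 2: [0, 4, 15]; color 3: [7, 9].

χ(G) = 3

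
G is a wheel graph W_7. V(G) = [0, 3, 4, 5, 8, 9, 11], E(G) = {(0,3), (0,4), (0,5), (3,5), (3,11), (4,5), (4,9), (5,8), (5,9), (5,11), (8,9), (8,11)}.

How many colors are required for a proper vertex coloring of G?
Clique number ω(G) = 3 (lower bound: χ ≥ ω).
The clique on [0, 3, 5] has size 3, forcing χ ≥ 3, and the coloring below uses 3 colors, so χ(G) = 3.
A valid 3-coloring: color 1: [5]; color 2: [0, 9, 11]; color 3: [3, 4, 8].

χ(G) = 3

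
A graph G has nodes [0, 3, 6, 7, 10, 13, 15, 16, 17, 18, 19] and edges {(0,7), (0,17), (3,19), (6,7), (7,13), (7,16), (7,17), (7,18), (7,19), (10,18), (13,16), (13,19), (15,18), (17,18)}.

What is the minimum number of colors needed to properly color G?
Clique number ω(G) = 3 (lower bound: χ ≥ ω).
The clique on [0, 7, 17] has size 3, forcing χ ≥ 3, and the coloring below uses 3 colors, so χ(G) = 3.
A valid 3-coloring: color 1: [3, 7, 10, 15]; color 2: [0, 6, 13, 18]; color 3: [16, 17, 19].

χ(G) = 3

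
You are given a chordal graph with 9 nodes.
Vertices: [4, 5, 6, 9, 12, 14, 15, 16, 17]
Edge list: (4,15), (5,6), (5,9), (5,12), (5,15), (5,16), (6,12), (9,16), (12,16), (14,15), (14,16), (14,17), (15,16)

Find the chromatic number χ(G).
χ(G) = 3

Clique number ω(G) = 3 (lower bound: χ ≥ ω).
The clique on [5, 9, 16] has size 3, forcing χ ≥ 3, and the coloring below uses 3 colors, so χ(G) = 3.
A valid 3-coloring: color 1: [4, 6, 16, 17]; color 2: [5, 14]; color 3: [9, 12, 15].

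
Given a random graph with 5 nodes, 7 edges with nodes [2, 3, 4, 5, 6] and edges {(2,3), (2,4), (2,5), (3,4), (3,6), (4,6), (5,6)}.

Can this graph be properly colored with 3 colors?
A valid 3-coloring: color 1: [4, 5]; color 2: [2, 6]; color 3: [3].
(χ(G) = 3 ≤ 3.)

Yes, G is 3-colorable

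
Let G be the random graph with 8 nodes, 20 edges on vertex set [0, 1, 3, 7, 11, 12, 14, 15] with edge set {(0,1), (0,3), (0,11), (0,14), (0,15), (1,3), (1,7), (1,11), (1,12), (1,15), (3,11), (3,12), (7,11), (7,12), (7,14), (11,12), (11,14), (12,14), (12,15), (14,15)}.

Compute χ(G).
χ(G) = 4

Clique number ω(G) = 4 (lower bound: χ ≥ ω).
The clique on [0, 1, 3, 11] has size 4, forcing χ ≥ 4, and the coloring below uses 4 colors, so χ(G) = 4.
A valid 4-coloring: color 1: [11, 15]; color 2: [1, 14]; color 3: [0, 12]; color 4: [3, 7].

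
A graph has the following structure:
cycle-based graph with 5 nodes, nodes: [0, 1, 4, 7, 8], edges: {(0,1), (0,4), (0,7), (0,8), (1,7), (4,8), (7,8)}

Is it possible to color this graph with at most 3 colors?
A valid 3-coloring: color 1: [0]; color 2: [4, 7]; color 3: [1, 8].
(χ(G) = 3 ≤ 3.)

Yes, G is 3-colorable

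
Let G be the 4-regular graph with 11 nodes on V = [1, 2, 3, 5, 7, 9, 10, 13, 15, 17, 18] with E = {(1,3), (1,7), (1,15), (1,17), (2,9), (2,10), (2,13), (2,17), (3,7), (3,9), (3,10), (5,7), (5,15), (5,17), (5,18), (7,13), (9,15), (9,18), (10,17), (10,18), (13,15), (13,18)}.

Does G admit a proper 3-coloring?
Yes, G is 3-colorable

A valid 3-coloring: color 1: [2, 3, 15, 18]; color 2: [1, 5, 9, 10, 13]; color 3: [7, 17].
(χ(G) = 3 ≤ 3.)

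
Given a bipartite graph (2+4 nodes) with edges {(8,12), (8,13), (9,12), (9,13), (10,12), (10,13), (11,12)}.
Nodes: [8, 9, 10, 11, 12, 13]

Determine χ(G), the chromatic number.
χ(G) = 2

Clique number ω(G) = 2 (lower bound: χ ≥ ω).
The graph is bipartite (no odd cycle), so 2 colors suffice: χ(G) = 2.
A valid 2-coloring: color 1: [12, 13]; color 2: [8, 9, 10, 11].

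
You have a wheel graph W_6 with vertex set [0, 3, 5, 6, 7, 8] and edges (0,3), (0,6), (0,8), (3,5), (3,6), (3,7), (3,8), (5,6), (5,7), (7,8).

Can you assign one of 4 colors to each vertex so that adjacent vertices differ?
A valid 4-coloring: color 1: [3]; color 2: [6, 7]; color 3: [0, 5]; color 4: [8].
(χ(G) = 4 ≤ 4.)

Yes, G is 4-colorable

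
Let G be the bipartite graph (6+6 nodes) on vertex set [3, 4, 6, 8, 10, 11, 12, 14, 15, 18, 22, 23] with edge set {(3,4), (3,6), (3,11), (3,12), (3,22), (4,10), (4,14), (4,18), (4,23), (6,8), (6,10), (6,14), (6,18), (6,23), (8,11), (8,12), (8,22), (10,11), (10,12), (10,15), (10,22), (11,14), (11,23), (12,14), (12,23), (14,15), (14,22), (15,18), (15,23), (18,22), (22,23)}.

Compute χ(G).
Clique number ω(G) = 2 (lower bound: χ ≥ ω).
The graph is bipartite (no odd cycle), so 2 colors suffice: χ(G) = 2.
A valid 2-coloring: color 1: [4, 6, 11, 12, 15, 22]; color 2: [3, 8, 10, 14, 18, 23].

χ(G) = 2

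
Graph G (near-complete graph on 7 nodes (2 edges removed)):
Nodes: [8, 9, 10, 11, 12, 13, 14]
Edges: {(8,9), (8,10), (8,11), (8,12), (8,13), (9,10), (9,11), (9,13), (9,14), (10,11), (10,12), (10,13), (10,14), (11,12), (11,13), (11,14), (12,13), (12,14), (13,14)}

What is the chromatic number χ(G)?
χ(G) = 5

Clique number ω(G) = 5 (lower bound: χ ≥ ω).
The clique on [8, 9, 10, 11, 13] has size 5, forcing χ ≥ 5, and the coloring below uses 5 colors, so χ(G) = 5.
A valid 5-coloring: color 1: [10]; color 2: [11]; color 3: [13]; color 4: [8, 14]; color 5: [9, 12].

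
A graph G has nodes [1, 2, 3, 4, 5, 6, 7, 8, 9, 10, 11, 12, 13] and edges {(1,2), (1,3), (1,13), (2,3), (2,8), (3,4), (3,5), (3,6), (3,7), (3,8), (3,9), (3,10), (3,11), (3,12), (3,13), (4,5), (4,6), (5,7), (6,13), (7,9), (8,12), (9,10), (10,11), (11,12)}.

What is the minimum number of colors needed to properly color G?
Clique number ω(G) = 3 (lower bound: χ ≥ ω).
The clique on [1, 2, 3] has size 3, forcing χ ≥ 3, and the coloring below uses 3 colors, so χ(G) = 3.
A valid 3-coloring: color 1: [3]; color 2: [2, 4, 7, 10, 12, 13]; color 3: [1, 5, 6, 8, 9, 11].

χ(G) = 3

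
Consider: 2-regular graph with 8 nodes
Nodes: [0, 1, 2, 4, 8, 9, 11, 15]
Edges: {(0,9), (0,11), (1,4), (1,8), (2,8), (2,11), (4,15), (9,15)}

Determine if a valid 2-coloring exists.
A valid 2-coloring: color 1: [0, 1, 2, 15]; color 2: [4, 8, 9, 11].
(χ(G) = 2 ≤ 2.)

Yes, G is 2-colorable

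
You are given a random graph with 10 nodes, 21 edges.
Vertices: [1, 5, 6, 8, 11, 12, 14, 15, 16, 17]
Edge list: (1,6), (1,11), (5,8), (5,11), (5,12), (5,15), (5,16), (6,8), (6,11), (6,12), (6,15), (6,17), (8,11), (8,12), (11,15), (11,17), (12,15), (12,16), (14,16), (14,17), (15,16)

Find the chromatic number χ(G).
Clique number ω(G) = 4 (lower bound: χ ≥ ω).
The clique on [5, 12, 15, 16] has size 4, forcing χ ≥ 4, and the coloring below uses 4 colors, so χ(G) = 4.
A valid 4-coloring: color 1: [6, 16]; color 2: [11, 12, 14]; color 3: [1, 8, 15, 17]; color 4: [5].

χ(G) = 4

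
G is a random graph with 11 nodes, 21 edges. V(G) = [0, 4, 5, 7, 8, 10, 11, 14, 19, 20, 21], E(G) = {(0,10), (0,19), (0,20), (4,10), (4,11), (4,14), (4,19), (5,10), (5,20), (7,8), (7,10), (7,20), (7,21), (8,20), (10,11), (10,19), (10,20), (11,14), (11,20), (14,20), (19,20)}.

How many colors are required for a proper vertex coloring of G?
Clique number ω(G) = 4 (lower bound: χ ≥ ω).
The clique on [0, 10, 19, 20] has size 4, forcing χ ≥ 4, and the coloring below uses 4 colors, so χ(G) = 4.
A valid 4-coloring: color 1: [4, 20, 21]; color 2: [8, 10, 14]; color 3: [5, 7, 11, 19]; color 4: [0].

χ(G) = 4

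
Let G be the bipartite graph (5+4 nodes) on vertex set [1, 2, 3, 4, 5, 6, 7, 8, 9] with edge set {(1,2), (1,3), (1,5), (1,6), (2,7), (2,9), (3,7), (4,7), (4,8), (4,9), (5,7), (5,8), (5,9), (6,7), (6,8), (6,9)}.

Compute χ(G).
Clique number ω(G) = 2 (lower bound: χ ≥ ω).
The graph is bipartite (no odd cycle), so 2 colors suffice: χ(G) = 2.
A valid 2-coloring: color 1: [1, 7, 8, 9]; color 2: [2, 3, 4, 5, 6].

χ(G) = 2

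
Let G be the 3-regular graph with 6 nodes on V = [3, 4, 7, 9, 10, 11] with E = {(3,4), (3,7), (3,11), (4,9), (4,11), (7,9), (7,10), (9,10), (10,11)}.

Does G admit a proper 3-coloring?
A valid 3-coloring: color 1: [3, 9]; color 2: [7, 11]; color 3: [4, 10].
(χ(G) = 3 ≤ 3.)

Yes, G is 3-colorable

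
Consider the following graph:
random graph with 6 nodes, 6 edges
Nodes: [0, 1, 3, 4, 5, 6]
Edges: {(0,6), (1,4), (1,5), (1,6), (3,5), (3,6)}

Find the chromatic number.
χ(G) = 2

Clique number ω(G) = 2 (lower bound: χ ≥ ω).
The graph is bipartite (no odd cycle), so 2 colors suffice: χ(G) = 2.
A valid 2-coloring: color 1: [0, 1, 3]; color 2: [4, 5, 6].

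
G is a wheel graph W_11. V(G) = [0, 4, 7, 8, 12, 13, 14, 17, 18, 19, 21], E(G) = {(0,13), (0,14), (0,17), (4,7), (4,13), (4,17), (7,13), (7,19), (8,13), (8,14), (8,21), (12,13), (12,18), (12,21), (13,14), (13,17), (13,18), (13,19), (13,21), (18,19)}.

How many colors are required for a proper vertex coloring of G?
Clique number ω(G) = 3 (lower bound: χ ≥ ω).
The clique on [0, 13, 17] has size 3, forcing χ ≥ 3, and the coloring below uses 3 colors, so χ(G) = 3.
A valid 3-coloring: color 1: [13]; color 2: [7, 14, 17, 18, 21]; color 3: [0, 4, 8, 12, 19].

χ(G) = 3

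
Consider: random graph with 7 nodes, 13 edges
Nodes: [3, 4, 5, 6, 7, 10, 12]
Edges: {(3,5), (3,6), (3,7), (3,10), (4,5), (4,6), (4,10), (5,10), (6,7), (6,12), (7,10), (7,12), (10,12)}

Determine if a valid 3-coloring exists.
Yes, G is 3-colorable

A valid 3-coloring: color 1: [6, 10]; color 2: [3, 4, 12]; color 3: [5, 7].
(χ(G) = 3 ≤ 3.)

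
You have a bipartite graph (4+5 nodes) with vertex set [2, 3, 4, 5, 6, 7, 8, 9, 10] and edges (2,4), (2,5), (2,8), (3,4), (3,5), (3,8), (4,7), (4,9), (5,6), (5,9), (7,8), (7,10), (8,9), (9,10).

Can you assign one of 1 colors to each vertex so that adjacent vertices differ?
No, G is not 1-colorable

Edge (4,9) forces its endpoints to differ, so 1 color is not enough.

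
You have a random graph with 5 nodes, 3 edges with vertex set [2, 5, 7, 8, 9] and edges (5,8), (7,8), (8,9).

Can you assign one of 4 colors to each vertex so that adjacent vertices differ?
Yes, G is 4-colorable

A valid 4-coloring: color 1: [2, 8]; color 2: [5, 7, 9].
(χ(G) = 2 ≤ 4.)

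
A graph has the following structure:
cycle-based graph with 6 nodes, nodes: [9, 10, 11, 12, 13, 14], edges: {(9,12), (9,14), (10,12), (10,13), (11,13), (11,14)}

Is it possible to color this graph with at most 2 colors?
A valid 2-coloring: color 1: [12, 13, 14]; color 2: [9, 10, 11].
(χ(G) = 2 ≤ 2.)

Yes, G is 2-colorable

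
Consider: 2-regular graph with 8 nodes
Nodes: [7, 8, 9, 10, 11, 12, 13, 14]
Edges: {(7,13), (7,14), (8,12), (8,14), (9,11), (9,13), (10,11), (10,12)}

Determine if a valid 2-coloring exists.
Yes, G is 2-colorable

A valid 2-coloring: color 1: [11, 12, 13, 14]; color 2: [7, 8, 9, 10].
(χ(G) = 2 ≤ 2.)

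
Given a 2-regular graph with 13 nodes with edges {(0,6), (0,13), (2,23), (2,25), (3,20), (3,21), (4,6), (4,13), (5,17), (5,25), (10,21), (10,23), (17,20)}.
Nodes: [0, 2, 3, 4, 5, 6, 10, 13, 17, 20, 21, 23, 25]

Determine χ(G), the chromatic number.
χ(G) = 3

Clique number ω(G) = 2 (lower bound: χ ≥ ω).
Odd cycle [20, 17, 5, 25, 2, 23, 10, 21, 3] needs 3 colors (χ ≥ 3).
The coloring below uses 3 colors, so χ(G) = 3.
A valid 3-coloring: color 1: [0, 4, 5, 20, 21, 23]; color 2: [3, 6, 10, 13, 17, 25]; color 3: [2].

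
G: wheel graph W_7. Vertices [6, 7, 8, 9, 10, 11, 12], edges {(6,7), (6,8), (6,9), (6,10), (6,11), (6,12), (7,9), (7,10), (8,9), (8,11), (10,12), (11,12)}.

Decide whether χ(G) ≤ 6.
Yes, G is 6-colorable

A valid 6-coloring: color 1: [6]; color 2: [9, 10, 11]; color 3: [7, 8, 12].
(χ(G) = 3 ≤ 6.)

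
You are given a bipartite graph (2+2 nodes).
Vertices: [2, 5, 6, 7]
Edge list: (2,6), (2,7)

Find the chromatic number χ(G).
χ(G) = 2

Clique number ω(G) = 2 (lower bound: χ ≥ ω).
The graph is bipartite (no odd cycle), so 2 colors suffice: χ(G) = 2.
A valid 2-coloring: color 1: [2, 5]; color 2: [6, 7].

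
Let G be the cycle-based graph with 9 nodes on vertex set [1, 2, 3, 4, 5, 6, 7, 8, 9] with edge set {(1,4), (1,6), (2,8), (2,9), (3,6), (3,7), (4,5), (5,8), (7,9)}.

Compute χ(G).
χ(G) = 3

Clique number ω(G) = 2 (lower bound: χ ≥ ω).
Odd cycle [5, 4, 1, 6, 3, 7, 9, 2, 8] needs 3 colors (χ ≥ 3).
The coloring below uses 3 colors, so χ(G) = 3.
A valid 3-coloring: color 1: [1, 2, 3, 5]; color 2: [4, 6, 7, 8]; color 3: [9].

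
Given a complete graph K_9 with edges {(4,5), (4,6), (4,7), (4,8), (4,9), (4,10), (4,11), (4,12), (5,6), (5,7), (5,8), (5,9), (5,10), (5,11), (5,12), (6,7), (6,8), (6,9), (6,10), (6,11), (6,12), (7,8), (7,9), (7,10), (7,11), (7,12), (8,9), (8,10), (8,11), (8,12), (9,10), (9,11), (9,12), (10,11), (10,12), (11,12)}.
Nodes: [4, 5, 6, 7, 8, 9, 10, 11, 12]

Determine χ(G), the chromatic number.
Clique number ω(G) = 9 (lower bound: χ ≥ ω).
The clique on [4, 5, 6, 7, 8, 9, 10, 11, 12] has size 9, forcing χ ≥ 9, and the coloring below uses 9 colors, so χ(G) = 9.
A valid 9-coloring: color 1: [9]; color 2: [4]; color 3: [12]; color 4: [7]; color 5: [11]; color 6: [5]; color 7: [8]; color 8: [6]; color 9: [10].

χ(G) = 9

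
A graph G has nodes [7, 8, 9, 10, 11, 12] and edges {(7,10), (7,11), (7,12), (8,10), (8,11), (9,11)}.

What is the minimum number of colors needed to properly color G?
χ(G) = 2

Clique number ω(G) = 2 (lower bound: χ ≥ ω).
The graph is bipartite (no odd cycle), so 2 colors suffice: χ(G) = 2.
A valid 2-coloring: color 1: [7, 8, 9]; color 2: [10, 11, 12].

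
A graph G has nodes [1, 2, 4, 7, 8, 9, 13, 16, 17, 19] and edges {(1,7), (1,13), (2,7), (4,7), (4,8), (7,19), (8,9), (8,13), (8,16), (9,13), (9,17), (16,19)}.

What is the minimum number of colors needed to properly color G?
χ(G) = 3

Clique number ω(G) = 3 (lower bound: χ ≥ ω).
The clique on [8, 9, 13] has size 3, forcing χ ≥ 3, and the coloring below uses 3 colors, so χ(G) = 3.
A valid 3-coloring: color 1: [7, 8, 17]; color 2: [2, 4, 13, 19]; color 3: [1, 9, 16].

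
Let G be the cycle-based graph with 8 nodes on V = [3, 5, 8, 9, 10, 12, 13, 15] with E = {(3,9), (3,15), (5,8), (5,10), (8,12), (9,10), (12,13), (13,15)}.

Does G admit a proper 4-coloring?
A valid 4-coloring: color 1: [3, 8, 10, 13]; color 2: [5, 9, 12, 15].
(χ(G) = 2 ≤ 4.)

Yes, G is 4-colorable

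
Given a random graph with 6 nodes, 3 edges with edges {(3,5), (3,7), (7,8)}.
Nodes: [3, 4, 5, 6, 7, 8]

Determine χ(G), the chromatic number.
Clique number ω(G) = 2 (lower bound: χ ≥ ω).
The graph is bipartite (no odd cycle), so 2 colors suffice: χ(G) = 2.
A valid 2-coloring: color 1: [4, 5, 6, 7]; color 2: [3, 8].

χ(G) = 2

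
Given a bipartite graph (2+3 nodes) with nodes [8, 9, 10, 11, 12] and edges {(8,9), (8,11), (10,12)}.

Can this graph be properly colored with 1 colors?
Edge (8,9) forces its endpoints to differ, so 1 color is not enough.

No, G is not 1-colorable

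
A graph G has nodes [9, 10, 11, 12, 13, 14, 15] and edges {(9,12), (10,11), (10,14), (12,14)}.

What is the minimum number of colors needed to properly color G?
Clique number ω(G) = 2 (lower bound: χ ≥ ω).
The graph is bipartite (no odd cycle), so 2 colors suffice: χ(G) = 2.
A valid 2-coloring: color 1: [10, 12, 13, 15]; color 2: [9, 11, 14].

χ(G) = 2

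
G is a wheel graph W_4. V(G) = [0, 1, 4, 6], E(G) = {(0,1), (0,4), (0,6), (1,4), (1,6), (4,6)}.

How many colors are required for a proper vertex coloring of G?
Clique number ω(G) = 4 (lower bound: χ ≥ ω).
The clique on [0, 1, 4, 6] has size 4, forcing χ ≥ 4, and the coloring below uses 4 colors, so χ(G) = 4.
A valid 4-coloring: color 1: [0]; color 2: [6]; color 3: [1]; color 4: [4].

χ(G) = 4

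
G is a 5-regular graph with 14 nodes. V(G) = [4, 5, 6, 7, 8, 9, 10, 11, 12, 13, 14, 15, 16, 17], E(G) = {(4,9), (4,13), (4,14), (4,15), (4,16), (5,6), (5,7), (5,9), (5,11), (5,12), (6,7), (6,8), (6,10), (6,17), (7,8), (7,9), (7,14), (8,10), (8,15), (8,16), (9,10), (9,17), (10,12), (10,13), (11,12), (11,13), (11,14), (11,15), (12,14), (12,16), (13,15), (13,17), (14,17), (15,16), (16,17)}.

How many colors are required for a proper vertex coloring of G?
χ(G) = 4

Clique number ω(G) = 3 (lower bound: χ ≥ ω).
Suppose a proper 3-coloring c exists. The clique [4, 13, 15] takes 3 distinct colors; by symmetry let c(4) = 1, c(13) = 2, c(15) = 3.
- Vertex 11: neighbors [13, 15] already have colors [2, 3] ⇒ c(11) = 1.
- Vertex 16: neighbors [4, 15] already have colors [1, 3] ⇒ c(16) = 2.
- Vertex 8: neighbors [16, 15] already have colors [2, 3] ⇒ c(8) = 1.
- Vertex 10: neighbors [8, 13] already have colors [1, 2] ⇒ c(10) = 3.
- Vertex 12: neighbors [11, 16, 10] already have colors [1, 2, 3] — all 3 colors blocked. Contradiction.
The forced assignments end in a contradiction, so G has no proper 3-coloring (χ ≥ 4).
The coloring below uses 4 colors, so χ(G) = 4.
A valid 4-coloring: color 1: [4, 7, 10, 11, 17]; color 2: [5, 13, 14, 16]; color 3: [8, 9, 12]; color 4: [6, 15].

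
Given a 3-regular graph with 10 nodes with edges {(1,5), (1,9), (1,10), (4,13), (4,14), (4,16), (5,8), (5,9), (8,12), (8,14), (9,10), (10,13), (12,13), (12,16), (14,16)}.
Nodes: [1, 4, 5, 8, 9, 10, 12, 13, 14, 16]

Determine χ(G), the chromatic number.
χ(G) = 3

Clique number ω(G) = 3 (lower bound: χ ≥ ω).
The clique on [1, 9, 10] has size 3, forcing χ ≥ 3, and the coloring below uses 3 colors, so χ(G) = 3.
A valid 3-coloring: color 1: [1, 8, 13, 16]; color 2: [4, 5, 10, 12]; color 3: [9, 14].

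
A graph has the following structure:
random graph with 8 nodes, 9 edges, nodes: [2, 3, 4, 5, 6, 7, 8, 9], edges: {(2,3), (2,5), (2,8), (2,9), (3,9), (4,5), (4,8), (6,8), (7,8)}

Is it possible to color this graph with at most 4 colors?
Yes, G is 4-colorable

A valid 4-coloring: color 1: [2, 4, 6, 7]; color 2: [3, 5, 8]; color 3: [9].
(χ(G) = 3 ≤ 4.)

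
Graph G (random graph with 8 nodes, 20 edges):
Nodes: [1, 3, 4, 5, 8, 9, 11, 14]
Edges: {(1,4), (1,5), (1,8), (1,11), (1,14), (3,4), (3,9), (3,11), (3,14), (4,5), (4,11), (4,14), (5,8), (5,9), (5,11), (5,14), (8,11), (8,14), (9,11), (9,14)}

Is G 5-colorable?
A valid 5-coloring: color 1: [11, 14]; color 2: [3, 5]; color 3: [1, 9]; color 4: [4, 8].
(χ(G) = 4 ≤ 5.)

Yes, G is 5-colorable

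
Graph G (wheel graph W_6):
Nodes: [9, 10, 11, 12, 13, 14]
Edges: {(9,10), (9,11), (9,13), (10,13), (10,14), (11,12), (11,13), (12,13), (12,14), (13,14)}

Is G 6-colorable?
A valid 6-coloring: color 1: [13]; color 2: [10, 11]; color 3: [9, 12]; color 4: [14].
(χ(G) = 4 ≤ 6.)

Yes, G is 6-colorable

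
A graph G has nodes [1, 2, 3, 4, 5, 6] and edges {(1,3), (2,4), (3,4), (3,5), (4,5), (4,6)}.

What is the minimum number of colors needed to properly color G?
χ(G) = 3

Clique number ω(G) = 3 (lower bound: χ ≥ ω).
The clique on [3, 4, 5] has size 3, forcing χ ≥ 3, and the coloring below uses 3 colors, so χ(G) = 3.
A valid 3-coloring: color 1: [1, 4]; color 2: [2, 3, 6]; color 3: [5].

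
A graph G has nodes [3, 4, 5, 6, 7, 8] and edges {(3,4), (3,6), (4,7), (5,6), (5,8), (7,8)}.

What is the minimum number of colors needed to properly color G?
χ(G) = 2

Clique number ω(G) = 2 (lower bound: χ ≥ ω).
The graph is bipartite (no odd cycle), so 2 colors suffice: χ(G) = 2.
A valid 2-coloring: color 1: [3, 5, 7]; color 2: [4, 6, 8].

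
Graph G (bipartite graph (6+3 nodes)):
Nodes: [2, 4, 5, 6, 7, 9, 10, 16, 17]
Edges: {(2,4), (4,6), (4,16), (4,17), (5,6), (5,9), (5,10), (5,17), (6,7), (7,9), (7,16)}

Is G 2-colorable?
A valid 2-coloring: color 1: [4, 5, 7]; color 2: [2, 6, 9, 10, 16, 17].
(χ(G) = 2 ≤ 2.)

Yes, G is 2-colorable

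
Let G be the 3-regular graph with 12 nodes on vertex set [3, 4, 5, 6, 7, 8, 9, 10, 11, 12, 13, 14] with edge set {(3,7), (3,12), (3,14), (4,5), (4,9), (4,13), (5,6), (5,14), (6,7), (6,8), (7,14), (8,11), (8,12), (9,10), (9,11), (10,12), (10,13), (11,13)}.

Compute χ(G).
χ(G) = 3

Clique number ω(G) = 3 (lower bound: χ ≥ ω).
The clique on [3, 7, 14] has size 3, forcing χ ≥ 3, and the coloring below uses 3 colors, so χ(G) = 3.
A valid 3-coloring: color 1: [6, 9, 12, 13, 14]; color 2: [4, 7, 10, 11]; color 3: [3, 5, 8].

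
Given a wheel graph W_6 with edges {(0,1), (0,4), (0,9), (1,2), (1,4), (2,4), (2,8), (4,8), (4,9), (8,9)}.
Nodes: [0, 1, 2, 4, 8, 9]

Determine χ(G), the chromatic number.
χ(G) = 4

Clique number ω(G) = 3 (lower bound: χ ≥ ω).
Odd cycle [0, 1, 2, 8, 9] needs 3 colors (χ ≥ 3).
Vertex 4 is adjacent to every vertex of [0, 1, 2, 8, 9], which already need 3 colors among themselves, so 4 needs a new color (χ ≥ 4).
The coloring below uses 4 colors, so χ(G) = 4.
A valid 4-coloring: color 1: [4]; color 2: [0, 8]; color 3: [1, 9]; color 4: [2].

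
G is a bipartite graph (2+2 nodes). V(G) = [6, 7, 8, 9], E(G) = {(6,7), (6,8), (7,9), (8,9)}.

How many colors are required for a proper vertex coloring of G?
χ(G) = 2

Clique number ω(G) = 2 (lower bound: χ ≥ ω).
The graph is bipartite (no odd cycle), so 2 colors suffice: χ(G) = 2.
A valid 2-coloring: color 1: [6, 9]; color 2: [7, 8].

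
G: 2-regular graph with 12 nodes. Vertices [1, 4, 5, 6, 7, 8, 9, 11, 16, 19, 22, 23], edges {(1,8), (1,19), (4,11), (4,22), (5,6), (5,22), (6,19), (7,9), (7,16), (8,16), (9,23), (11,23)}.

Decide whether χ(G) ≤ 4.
Yes, G is 4-colorable

A valid 4-coloring: color 1: [4, 5, 7, 8, 19, 23]; color 2: [1, 6, 9, 11, 16, 22].
(χ(G) = 2 ≤ 4.)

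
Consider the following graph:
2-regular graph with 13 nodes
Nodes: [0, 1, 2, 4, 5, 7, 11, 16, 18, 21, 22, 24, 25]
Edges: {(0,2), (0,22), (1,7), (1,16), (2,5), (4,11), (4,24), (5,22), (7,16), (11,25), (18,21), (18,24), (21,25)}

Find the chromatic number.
χ(G) = 3

Clique number ω(G) = 3 (lower bound: χ ≥ ω).
The clique on [1, 7, 16] has size 3, forcing χ ≥ 3, and the coloring below uses 3 colors, so χ(G) = 3.
A valid 3-coloring: color 1: [1, 2, 11, 21, 22, 24]; color 2: [0, 4, 5, 7, 18, 25]; color 3: [16].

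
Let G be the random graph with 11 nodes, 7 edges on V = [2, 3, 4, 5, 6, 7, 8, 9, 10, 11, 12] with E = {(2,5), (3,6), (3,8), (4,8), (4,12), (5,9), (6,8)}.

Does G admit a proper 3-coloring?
A valid 3-coloring: color 1: [5, 7, 8, 10, 11, 12]; color 2: [2, 4, 6, 9]; color 3: [3].
(χ(G) = 3 ≤ 3.)

Yes, G is 3-colorable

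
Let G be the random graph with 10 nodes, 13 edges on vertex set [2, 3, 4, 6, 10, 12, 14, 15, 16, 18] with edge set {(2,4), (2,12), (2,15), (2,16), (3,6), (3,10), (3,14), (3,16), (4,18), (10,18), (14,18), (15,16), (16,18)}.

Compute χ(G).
Clique number ω(G) = 3 (lower bound: χ ≥ ω).
The clique on [2, 15, 16] has size 3, forcing χ ≥ 3, and the coloring below uses 3 colors, so χ(G) = 3.
A valid 3-coloring: color 1: [2, 3, 18]; color 2: [4, 6, 10, 12, 14, 16]; color 3: [15].

χ(G) = 3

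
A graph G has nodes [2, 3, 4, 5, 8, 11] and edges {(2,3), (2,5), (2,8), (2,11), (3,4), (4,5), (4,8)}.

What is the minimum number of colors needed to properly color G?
Clique number ω(G) = 2 (lower bound: χ ≥ ω).
The graph is bipartite (no odd cycle), so 2 colors suffice: χ(G) = 2.
A valid 2-coloring: color 1: [2, 4]; color 2: [3, 5, 8, 11].

χ(G) = 2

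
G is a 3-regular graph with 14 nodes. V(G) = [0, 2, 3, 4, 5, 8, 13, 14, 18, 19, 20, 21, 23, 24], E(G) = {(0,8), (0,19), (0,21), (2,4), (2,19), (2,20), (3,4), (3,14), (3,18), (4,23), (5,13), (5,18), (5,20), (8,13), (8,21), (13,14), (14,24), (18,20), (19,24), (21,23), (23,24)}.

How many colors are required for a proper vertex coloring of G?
χ(G) = 3

Clique number ω(G) = 3 (lower bound: χ ≥ ω).
The clique on [0, 8, 21] has size 3, forcing χ ≥ 3, and the coloring below uses 3 colors, so χ(G) = 3.
A valid 3-coloring: color 1: [0, 2, 5, 14, 23]; color 2: [4, 13, 18, 21, 24]; color 3: [3, 8, 19, 20].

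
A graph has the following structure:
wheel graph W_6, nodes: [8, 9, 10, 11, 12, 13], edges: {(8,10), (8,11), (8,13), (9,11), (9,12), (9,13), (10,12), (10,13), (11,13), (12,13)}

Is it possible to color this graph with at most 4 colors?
A valid 4-coloring: color 1: [13]; color 2: [10, 11]; color 3: [8, 9]; color 4: [12].
(χ(G) = 4 ≤ 4.)

Yes, G is 4-colorable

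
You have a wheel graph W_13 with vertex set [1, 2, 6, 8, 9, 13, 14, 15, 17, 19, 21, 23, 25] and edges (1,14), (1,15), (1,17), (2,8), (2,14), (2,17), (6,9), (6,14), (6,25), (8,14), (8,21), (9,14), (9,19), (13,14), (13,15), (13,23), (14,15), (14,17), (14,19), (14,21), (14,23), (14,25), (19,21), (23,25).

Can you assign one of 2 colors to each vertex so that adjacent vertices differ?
The clique on vertices [1, 14, 17] has size 3 > 2, so it alone needs 3 colors.

No, G is not 2-colorable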